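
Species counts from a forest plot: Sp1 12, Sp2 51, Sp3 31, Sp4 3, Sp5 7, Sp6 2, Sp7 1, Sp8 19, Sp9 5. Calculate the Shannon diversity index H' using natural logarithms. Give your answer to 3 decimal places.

1.676

Total N = 12+51+31+3+7+2+1+19+5 = 131, so the proportions are 0.0916, 0.38931, 0.23664, 0.0229, 0.05344, 0.01527, 0.00763, 0.14504, 0.03817 (working shown to 5 dp, full precision carried).
Each pᵢ ln pᵢ term: 0.0916×(-2.39029)=-0.21896, 0.38931×(-0.94337)=-0.36727, 0.23664×(-1.44121)=-0.34105, 0.0229×(-3.77659)=-0.08649, 0.05344×(-2.92929)=-0.15653, 0.01527×(-4.18205)=-0.06385, 0.00763×(-4.87520)=-0.03722, 0.14504×(-1.93076)=-0.28003, 0.03817×(-3.26576)=-0.12465.
Sum = -1.67603, so H' = 1.676.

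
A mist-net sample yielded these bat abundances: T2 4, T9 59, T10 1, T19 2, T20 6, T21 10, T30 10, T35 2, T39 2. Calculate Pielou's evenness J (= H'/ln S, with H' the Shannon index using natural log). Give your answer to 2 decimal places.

Total N = 4+59+1+2+6+10+10+2+2 = 96, so the proportions are 0.0417, 0.6146, 0.0104, 0.0208, 0.0625, 0.1042, 0.1042, 0.0208, 0.0208 (working shown to 4 dp, full precision carried).
H' = −Σ pᵢ ln pᵢ = −((-0.1324) + (-0.2992) + (-0.0475) + (-0.0807) + (-0.1733) + (-0.2356) + (-0.2356) + (-0.0807) + (-0.0807)) = 1.3656.
With S = 9 species, ln S = 2.1972, so J = 1.3656/2.1972 = 0.6215, i.e. 0.62 to 2 decimal places.

0.62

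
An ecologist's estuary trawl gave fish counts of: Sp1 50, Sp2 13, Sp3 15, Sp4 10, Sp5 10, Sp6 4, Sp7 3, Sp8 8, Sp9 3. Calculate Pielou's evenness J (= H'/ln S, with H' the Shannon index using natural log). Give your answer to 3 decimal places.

0.812

Total N = 50+13+15+10+10+4+3+8+3 = 116, so the proportions are 0.43103, 0.11207, 0.12931, 0.08621, 0.08621, 0.03448, 0.02586, 0.06897, 0.02586 (working shown to 5 dp, full precision carried).
H' = −Σ pᵢ ln pᵢ = −((-0.36274) + (-0.24528) + (-0.26451) + (-0.21129) + (-0.21129) + (-0.11611) + (-0.09453) + (-0.18442) + (-0.09453)) = 1.78471.
With S = 9 species, ln S = 2.19722, so J = 1.78471/2.19722 = 0.81226, i.e. 0.812 to 3 decimal places.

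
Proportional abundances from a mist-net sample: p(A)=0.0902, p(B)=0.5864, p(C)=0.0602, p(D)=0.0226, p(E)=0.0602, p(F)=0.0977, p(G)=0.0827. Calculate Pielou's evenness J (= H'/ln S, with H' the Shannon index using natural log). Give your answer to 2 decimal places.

0.71

H' = −Σ pᵢ ln pᵢ = −((-0.2170) + (-0.3130) + (-0.1692) + (-0.0856) + (-0.1692) + (-0.2272) + (-0.2061)) = 1.3873 (working shown to 4 dp, full precision carried).
With S = 7 species, ln S = 1.9459, so J = 1.3873/1.9459 = 0.7130, i.e. 0.71 to 2 decimal places.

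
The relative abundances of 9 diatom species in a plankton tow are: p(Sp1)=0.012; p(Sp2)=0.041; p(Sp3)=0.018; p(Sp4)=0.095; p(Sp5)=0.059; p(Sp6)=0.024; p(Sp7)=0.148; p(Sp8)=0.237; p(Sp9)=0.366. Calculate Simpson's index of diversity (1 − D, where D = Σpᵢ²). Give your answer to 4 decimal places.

0.7727

D = 0.012² + 0.041² + 0.018² + 0.095² + 0.059² + 0.024² + 0.148² + 0.237² + 0.366² = 0.000144 + 0.001681 + 0.000324 + 0.009025 + 0.003481 + 0.000576 + 0.021904 + 0.056169 + 0.133956 = 0.227260 (working shown to 6 dp, full precision carried).
So 1 − D = 0.772740, i.e. 0.7727 to 4 decimal places.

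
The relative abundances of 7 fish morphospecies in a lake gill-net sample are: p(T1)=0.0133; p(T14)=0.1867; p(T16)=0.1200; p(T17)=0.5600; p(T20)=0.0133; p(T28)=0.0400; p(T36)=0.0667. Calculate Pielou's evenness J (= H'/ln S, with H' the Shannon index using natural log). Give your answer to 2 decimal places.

H' = −Σ pᵢ ln pᵢ = −((-0.0575) + (-0.3133) + (-0.2544) + (-0.3247) + (-0.0575) + (-0.1288) + (-0.1806)) = 1.3167 (working shown to 4 dp, full precision carried).
With S = 7 species, ln S = 1.9459, so J = 1.3167/1.9459 = 0.6767, i.e. 0.68 to 2 decimal places.

0.68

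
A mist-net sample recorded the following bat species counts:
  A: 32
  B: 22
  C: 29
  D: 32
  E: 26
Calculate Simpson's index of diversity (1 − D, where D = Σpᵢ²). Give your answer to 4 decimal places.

0.7963

Total N = 32+22+29+32+26 = 141, so the proportions are 0.22695, 0.156028, 0.205674, 0.22695, 0.184397 (working shown to 6 dp, full precision carried).
D = 0.22695² + 0.156028² + 0.205674² + 0.22695² + 0.184397² = 0.051506 + 0.024345 + 0.042302 + 0.051506 + 0.034002 = 0.203662.
So 1 − D = 0.796338, i.e. 0.7963 to 4 decimal places.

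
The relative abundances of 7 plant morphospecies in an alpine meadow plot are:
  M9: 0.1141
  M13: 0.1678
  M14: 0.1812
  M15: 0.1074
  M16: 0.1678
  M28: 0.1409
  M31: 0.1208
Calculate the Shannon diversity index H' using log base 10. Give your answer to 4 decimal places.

0.8370

Each pᵢ log₁₀ pᵢ term (working shown to 6 dp, full precision carried): 0.1141×(-0.942714)=-0.107564, 0.1678×(-0.775208)=-0.130080, 0.1812×(-0.741842)=-0.134422, 0.1074×(-0.968996)=-0.104070, 0.1678×(-0.775208)=-0.130080, 0.1409×(-0.851089)=-0.119918, 0.1208×(-0.917933)=-0.110886.
Sum = -0.837020, so H' = 0.8370.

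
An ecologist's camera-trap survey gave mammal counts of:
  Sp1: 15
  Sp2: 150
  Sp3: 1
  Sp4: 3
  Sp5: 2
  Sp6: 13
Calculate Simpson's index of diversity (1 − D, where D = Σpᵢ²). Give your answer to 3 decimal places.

Total N = 15+150+1+3+2+13 = 184, so the proportions are 0.08152, 0.81522, 0.00543, 0.0163, 0.01087, 0.07065 (working shown to 5 dp, full precision carried).
D = 0.08152² + 0.81522² + 0.00543² + 0.0163² + 0.01087² + 0.07065² = 0.00665 + 0.66458 + 0.00003 + 0.00027 + 0.00012 + 0.00499 = 0.67663.
So 1 − D = 0.32337, i.e. 0.323 to 3 decimal places.

0.323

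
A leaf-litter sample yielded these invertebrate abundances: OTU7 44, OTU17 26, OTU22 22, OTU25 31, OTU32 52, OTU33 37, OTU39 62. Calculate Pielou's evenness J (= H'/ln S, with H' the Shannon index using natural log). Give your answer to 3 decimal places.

Total N = 44+26+22+31+52+37+62 = 274, so the proportions are 0.16058, 0.09489, 0.08029, 0.11314, 0.18978, 0.13504, 0.22628 (working shown to 5 dp, full precision carried).
H' = −Σ pᵢ ln pᵢ = −((-0.29370) + (-0.22347) + (-0.20250) + (-0.24655) + (-0.31539) + (-0.27037) + (-0.33625)) = 1.88823.
With S = 7 species, ln S = 1.94591, so J = 1.88823/1.94591 = 0.97036, i.e. 0.970 to 3 decimal places.

0.970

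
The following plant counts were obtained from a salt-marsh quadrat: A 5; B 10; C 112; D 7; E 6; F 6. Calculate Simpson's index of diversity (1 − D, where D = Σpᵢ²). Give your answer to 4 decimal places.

Total N = 5+10+112+7+6+6 = 146, so the proportions are 0.034247, 0.068493, 0.767123, 0.047945, 0.041096, 0.041096 (working shown to 6 dp, full precision carried).
D = 0.034247² + 0.068493² + 0.767123² + 0.047945² + 0.041096² + 0.041096² = 0.001173 + 0.004691 + 0.588478 + 0.002299 + 0.001689 + 0.001689 = 0.600019.
So 1 − D = 0.399981, i.e. 0.4000 to 4 decimal places.

0.4000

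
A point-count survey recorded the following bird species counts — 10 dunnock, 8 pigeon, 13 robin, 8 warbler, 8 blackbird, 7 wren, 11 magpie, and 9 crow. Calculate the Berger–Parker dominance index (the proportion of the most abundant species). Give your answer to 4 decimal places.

0.1757

Total N = 10+8+13+8+8+7+11+9 = 74, so the proportions are 0.135135, 0.108108, 0.175676, 0.108108, 0.108108, 0.094595, 0.148649, 0.121622 (working shown to 6 dp, full precision carried).
The largest proportion is 0.175676, i.e. d = 0.1757 to 4 decimal places.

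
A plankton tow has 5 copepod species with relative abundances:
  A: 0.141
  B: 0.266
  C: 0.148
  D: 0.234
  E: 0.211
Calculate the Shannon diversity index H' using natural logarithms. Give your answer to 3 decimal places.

Each pᵢ ln pᵢ term (working shown to 5 dp, full precision carried): 0.141×(-1.95900)=-0.27622, 0.266×(-1.32426)=-0.35225, 0.148×(-1.91054)=-0.28276, 0.234×(-1.45243)=-0.33987, 0.211×(-1.55590)=-0.32829.
Sum = -1.57940, so H' = 1.579.

1.579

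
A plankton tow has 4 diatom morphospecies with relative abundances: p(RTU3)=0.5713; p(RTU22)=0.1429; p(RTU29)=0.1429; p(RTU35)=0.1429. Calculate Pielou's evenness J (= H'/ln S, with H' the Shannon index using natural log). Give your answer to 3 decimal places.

H' = −Σ pᵢ ln pᵢ = −((-0.31984) + (-0.27803) + (-0.27803) + (-0.27803)) = 1.15392 (working shown to 5 dp, full precision carried).
With S = 4 species, ln S = 1.38629, so J = 1.15392/1.38629 = 0.83238, i.e. 0.832 to 3 decimal places.

0.832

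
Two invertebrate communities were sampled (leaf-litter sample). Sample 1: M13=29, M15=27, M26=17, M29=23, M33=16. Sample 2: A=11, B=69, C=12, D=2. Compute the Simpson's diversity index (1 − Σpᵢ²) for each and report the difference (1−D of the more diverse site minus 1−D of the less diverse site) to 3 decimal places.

0.358

Sample 1: N=112, proportions 0.25893, 0.24107, 0.15179, 0.20536, 0.14286, giving 1−D = 0.78922 (working shown to 5 dp, full precision carried).
Sample 2: N=94, proportions 0.11702, 0.73404, 0.12766, 0.02128, giving 1−D = 0.43074.
Difference = |0.78922 − 0.43074| = 0.35848, i.e. 0.358 to 3 decimal places.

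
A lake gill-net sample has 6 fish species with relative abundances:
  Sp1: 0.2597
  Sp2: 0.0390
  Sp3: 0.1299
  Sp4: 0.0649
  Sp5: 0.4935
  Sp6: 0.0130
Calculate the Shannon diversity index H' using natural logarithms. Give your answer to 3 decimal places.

1.324

Each pᵢ ln pᵢ term (working shown to 5 dp, full precision carried): 0.2597×(-1.34823)=-0.35013, 0.039×(-3.24419)=-0.12652, 0.1299×(-2.04099)=-0.26512, 0.0649×(-2.73491)=-0.17750, 0.4935×(-0.70623)=-0.34853, 0.013×(-4.34281)=-0.05646.
Sum = -1.32426, so H' = 1.324.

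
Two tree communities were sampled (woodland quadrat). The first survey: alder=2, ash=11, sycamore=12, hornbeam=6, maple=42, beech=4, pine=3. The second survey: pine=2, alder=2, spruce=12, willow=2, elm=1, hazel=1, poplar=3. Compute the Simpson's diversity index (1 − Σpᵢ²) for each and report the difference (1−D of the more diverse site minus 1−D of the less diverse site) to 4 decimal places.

The first survey: N=80, proportions 0.025, 0.1375, 0.15, 0.075, 0.525, 0.05, 0.0375, giving 1−D = 0.6728125 (working shown to 7 dp, full precision carried).
The second survey: N=23, proportions 0.0869565, 0.0869565, 0.5217391, 0.0869565, 0.0434783, 0.0434783, 0.1304348, giving 1−D = 0.6843100.
Difference = |0.6728125 − 0.6843100| = 0.0114975, i.e. 0.0115 to 4 decimal places.

0.0115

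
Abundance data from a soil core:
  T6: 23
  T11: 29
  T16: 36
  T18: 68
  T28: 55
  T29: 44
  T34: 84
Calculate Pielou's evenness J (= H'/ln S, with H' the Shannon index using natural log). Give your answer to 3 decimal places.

Total N = 23+29+36+68+55+44+84 = 339, so the proportions are 0.06785, 0.08555, 0.10619, 0.20059, 0.16224, 0.12979, 0.24779 (working shown to 5 dp, full precision carried).
H' = −Σ pᵢ ln pᵢ = −((-0.18254) + (-0.21033) + (-0.23814) + (-0.32225) + (-0.29506) + (-0.26501) + (-0.34571)) = 1.85905.
With S = 7 species, ln S = 1.94591, so J = 1.85905/1.94591 = 0.95536, i.e. 0.955 to 3 decimal places.

0.955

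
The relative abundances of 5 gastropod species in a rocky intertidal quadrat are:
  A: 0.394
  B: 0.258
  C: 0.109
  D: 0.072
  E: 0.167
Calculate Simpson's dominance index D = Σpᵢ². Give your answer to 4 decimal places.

D = 0.394² + 0.258² + 0.109² + 0.072² + 0.167² = 0.155236 + 0.066564 + 0.011881 + 0.005184 + 0.027889 = 0.266754 (working shown to 6 dp, full precision carried).
To 4 decimal places, D = 0.2668.

0.2668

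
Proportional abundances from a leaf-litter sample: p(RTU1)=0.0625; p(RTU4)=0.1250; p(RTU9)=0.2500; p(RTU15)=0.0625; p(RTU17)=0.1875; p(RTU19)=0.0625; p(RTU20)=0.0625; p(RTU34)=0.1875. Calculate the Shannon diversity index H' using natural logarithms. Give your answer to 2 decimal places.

1.93

Each pᵢ ln pᵢ term (working shown to 4 dp, full precision carried): 0.0625×(-2.7726)=-0.1733, 0.125×(-2.0794)=-0.2599, 0.25×(-1.3863)=-0.3466, 0.0625×(-2.7726)=-0.1733, 0.1875×(-1.6740)=-0.3139, 0.0625×(-2.7726)=-0.1733, 0.0625×(-2.7726)=-0.1733, 0.1875×(-1.6740)=-0.3139.
Sum = -1.9274, so H' = 1.93.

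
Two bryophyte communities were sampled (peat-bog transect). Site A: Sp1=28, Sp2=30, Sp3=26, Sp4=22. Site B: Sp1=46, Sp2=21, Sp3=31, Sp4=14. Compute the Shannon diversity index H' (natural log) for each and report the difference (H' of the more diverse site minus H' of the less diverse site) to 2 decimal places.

0.09

Site A: N=106, proportions 0.2642, 0.283, 0.2453, 0.2075, giving H' = 1.3799 (working shown to 4 dp, full precision carried).
Site B: N=112, proportions 0.4107, 0.1875, 0.2768, 0.125, giving H' = 1.2948.
Difference = |1.3799 − 1.2948| = 0.0851, i.e. 0.09 to 2 decimal places.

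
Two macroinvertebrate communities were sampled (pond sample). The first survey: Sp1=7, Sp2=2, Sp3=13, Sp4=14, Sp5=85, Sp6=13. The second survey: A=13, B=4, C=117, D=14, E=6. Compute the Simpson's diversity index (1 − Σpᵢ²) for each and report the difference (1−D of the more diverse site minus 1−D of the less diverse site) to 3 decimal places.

The first survey: N=134, proportions 0.052239, 0.014925, 0.097015, 0.104478, 0.634328, 0.097015, giving 1−D = 0.564937 (working shown to 6 dp, full precision carried).
The second survey: N=154, proportions 0.084416, 0.025974, 0.75974, 0.090909, 0.038961, giving 1−D = 0.405212.
Difference = |0.564937 − 0.405212| = 0.159725, i.e. 0.160 to 3 decimal places.

0.160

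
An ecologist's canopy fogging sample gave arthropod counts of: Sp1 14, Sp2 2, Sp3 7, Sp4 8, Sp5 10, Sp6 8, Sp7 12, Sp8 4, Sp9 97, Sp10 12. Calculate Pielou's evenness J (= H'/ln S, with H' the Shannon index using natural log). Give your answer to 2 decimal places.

0.70

Total N = 14+2+7+8+10+8+12+4+97+12 = 174, so the proportions are 0.0805, 0.0115, 0.0402, 0.046, 0.0575, 0.046, 0.069, 0.023, 0.5575, 0.069 (working shown to 4 dp, full precision carried).
H' = −Σ pᵢ ln pᵢ = −((-0.2028) + (-0.0513) + (-0.1293) + (-0.1416) + (-0.1642) + (-0.1416) + (-0.1844) + (-0.0867) + (-0.3258) + (-0.1844)) = 1.6120.
With S = 10 species, ln S = 2.3026, so J = 1.6120/2.3026 = 0.7001, i.e. 0.70 to 2 decimal places.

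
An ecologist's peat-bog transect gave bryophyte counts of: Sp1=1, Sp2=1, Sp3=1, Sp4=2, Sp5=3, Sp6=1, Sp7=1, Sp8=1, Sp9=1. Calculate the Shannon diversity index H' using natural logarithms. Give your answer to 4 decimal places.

Total N = 1+1+1+2+3+1+1+1+1 = 12, so the proportions are 0.083333, 0.083333, 0.083333, 0.166667, 0.25, 0.083333, 0.083333, 0.083333, 0.083333 (working shown to 6 dp, full precision carried).
Each pᵢ ln pᵢ term: 0.083333×(-2.484907)=-0.207076, 0.083333×(-2.484907)=-0.207076, 0.083333×(-2.484907)=-0.207076, 0.166667×(-1.791759)=-0.298627, 0.25×(-1.386294)=-0.346574, 0.083333×(-2.484907)=-0.207076, 0.083333×(-2.484907)=-0.207076, 0.083333×(-2.484907)=-0.207076, 0.083333×(-2.484907)=-0.207076.
Sum = -2.094729, so H' = 2.0947.

2.0947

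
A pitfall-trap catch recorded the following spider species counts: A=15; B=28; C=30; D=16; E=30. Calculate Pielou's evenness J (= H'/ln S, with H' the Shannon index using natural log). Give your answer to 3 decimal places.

0.973

Total N = 15+28+30+16+30 = 119, so the proportions are 0.12605, 0.23529, 0.2521, 0.13445, 0.2521 (working shown to 5 dp, full precision carried).
H' = −Σ pᵢ ln pᵢ = −((-0.26106) + (-0.34045) + (-0.34738) + (-0.26979) + (-0.34738)) = 1.56605.
With S = 5 species, ln S = 1.60944, so J = 1.56605/1.60944 = 0.97304, i.e. 0.973 to 3 decimal places.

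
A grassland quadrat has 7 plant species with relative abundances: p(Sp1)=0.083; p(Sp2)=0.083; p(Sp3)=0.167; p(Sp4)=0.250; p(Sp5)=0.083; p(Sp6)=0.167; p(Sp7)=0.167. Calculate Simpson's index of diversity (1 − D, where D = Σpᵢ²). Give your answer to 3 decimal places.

0.833

D = 0.083² + 0.083² + 0.167² + 0.25² + 0.083² + 0.167² + 0.167² = 0.00689 + 0.00689 + 0.02789 + 0.06250 + 0.00689 + 0.02789 + 0.02789 = 0.16683 (working shown to 5 dp, full precision carried).
So 1 − D = 0.83317, i.e. 0.833 to 3 decimal places.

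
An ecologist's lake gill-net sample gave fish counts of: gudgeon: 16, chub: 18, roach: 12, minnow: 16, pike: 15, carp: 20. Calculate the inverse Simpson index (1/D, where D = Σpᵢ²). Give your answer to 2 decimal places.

5.86

Total N = 16+18+12+16+15+20 = 97, so the proportions are 0.164948, 0.185567, 0.123711, 0.164948, 0.154639, 0.206186 (working shown to 6 dp, full precision carried).
D = 0.164948² + 0.185567² + 0.123711² + 0.164948² + 0.154639² + 0.206186² = 0.027208 + 0.034435 + 0.015304 + 0.027208 + 0.023913 + 0.042512 = 0.170581.
So 1/D = 5.8623, i.e. 5.86 to 2 decimal places.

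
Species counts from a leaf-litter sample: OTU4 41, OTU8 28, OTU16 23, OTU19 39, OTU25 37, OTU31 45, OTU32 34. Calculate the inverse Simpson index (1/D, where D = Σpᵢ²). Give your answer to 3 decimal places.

6.730

Total N = 41+28+23+39+37+45+34 = 247, so the proportions are 0.1659919, 0.1133603, 0.0931174, 0.1578947, 0.1497976, 0.1821862, 0.1376518 (working shown to 7 dp, full precision carried).
D = 0.1659919² + 0.1133603² + 0.0931174² + 0.1578947² + 0.1497976² + 0.1821862² + 0.1376518² = 0.0275533 + 0.0128506 + 0.0086709 + 0.0249307 + 0.0224393 + 0.0331918 + 0.0189480 = 0.1485846.
So 1/D = 6.73017, i.e. 6.730 to 3 decimal places.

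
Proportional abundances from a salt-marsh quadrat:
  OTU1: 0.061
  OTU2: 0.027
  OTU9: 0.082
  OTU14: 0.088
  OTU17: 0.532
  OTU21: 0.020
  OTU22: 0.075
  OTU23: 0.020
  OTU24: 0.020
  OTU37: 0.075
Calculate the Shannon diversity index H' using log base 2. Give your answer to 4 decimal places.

2.3748

Each pᵢ log₂ pᵢ term (working shown to 6 dp, full precision carried): 0.061×(-4.035047)=-0.246138, 0.027×(-5.210897)=-0.140694, 0.082×(-3.608232)=-0.295875, 0.088×(-3.506353)=-0.308559, 0.532×(-0.910502)=-0.484387, 0.02×(-5.643856)=-0.112877, 0.075×(-3.736966)=-0.280272, 0.02×(-5.643856)=-0.112877, 0.02×(-5.643856)=-0.112877, 0.075×(-3.736966)=-0.280272.
Sum = -2.374829, so H' = 2.3748.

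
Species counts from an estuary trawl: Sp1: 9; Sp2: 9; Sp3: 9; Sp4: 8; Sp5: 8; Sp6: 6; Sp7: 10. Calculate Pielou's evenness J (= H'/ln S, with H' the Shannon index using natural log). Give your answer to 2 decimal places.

0.99

Total N = 9+9+9+8+8+6+10 = 59, so the proportions are 0.1525, 0.1525, 0.1525, 0.1356, 0.1356, 0.1017, 0.1695 (working shown to 4 dp, full precision carried).
H' = −Σ pᵢ ln pᵢ = −((-0.2868) + (-0.2868) + (-0.2868) + (-0.2709) + (-0.2709) + (-0.2325) + (-0.3008)) = 1.9356.
With S = 7 species, ln S = 1.9459, so J = 1.9356/1.9459 = 0.9947, i.e. 0.99 to 2 decimal places.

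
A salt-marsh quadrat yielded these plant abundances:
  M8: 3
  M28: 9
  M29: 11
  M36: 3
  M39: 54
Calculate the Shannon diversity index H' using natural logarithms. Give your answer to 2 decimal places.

Total N = 3+9+11+3+54 = 80, so the proportions are 0.0375, 0.1125, 0.1375, 0.0375, 0.675 (working shown to 4 dp, full precision carried).
Each pᵢ ln pᵢ term: 0.0375×(-3.2834)=-0.1231, 0.1125×(-2.1848)=-0.2458, 0.1375×(-1.9841)=-0.2728, 0.0375×(-3.2834)=-0.1231, 0.675×(-0.3930)=-0.2653.
Sum = -1.0302, so H' = 1.03.

1.03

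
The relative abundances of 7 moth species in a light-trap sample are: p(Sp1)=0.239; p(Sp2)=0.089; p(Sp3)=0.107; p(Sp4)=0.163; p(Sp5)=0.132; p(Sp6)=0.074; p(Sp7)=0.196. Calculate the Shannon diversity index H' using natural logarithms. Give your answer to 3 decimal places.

Each pᵢ ln pᵢ term (working shown to 5 dp, full precision carried): 0.239×(-1.43129)=-0.34208, 0.089×(-2.41912)=-0.21530, 0.107×(-2.23493)=-0.23914, 0.163×(-1.81401)=-0.29568, 0.132×(-2.02495)=-0.26729, 0.074×(-2.60369)=-0.19267, 0.196×(-1.62964)=-0.31941.
Sum = -1.87158, so H' = 1.872.

1.872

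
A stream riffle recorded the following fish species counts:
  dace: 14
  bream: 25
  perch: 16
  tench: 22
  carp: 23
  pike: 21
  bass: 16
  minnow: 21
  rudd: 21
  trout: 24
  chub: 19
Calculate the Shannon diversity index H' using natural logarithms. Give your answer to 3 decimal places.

Total N = 14+25+16+22+23+21+16+21+21+24+19 = 222, so the proportions are 0.06306, 0.11261, 0.07207, 0.0991, 0.1036, 0.09459, 0.07207, 0.09459, 0.09459, 0.10811, 0.08559 (working shown to 5 dp, full precision carried).
Each pᵢ ln pᵢ term: 0.06306×(-2.76362)=-0.17428, 0.11261×(-2.18380)=-0.24592, 0.07207×(-2.63009)=-0.18956, 0.0991×(-2.31163)=-0.22908, 0.1036×(-2.26718)=-0.23489, 0.09459×(-2.35815)=-0.22307, 0.07207×(-2.63009)=-0.18956, 0.09459×(-2.35815)=-0.22307, 0.09459×(-2.35815)=-0.22307, 0.10811×(-2.22462)=-0.24050, 0.08559×(-2.45824)=-0.21039.
Sum = -2.38338, so H' = 2.383.

2.383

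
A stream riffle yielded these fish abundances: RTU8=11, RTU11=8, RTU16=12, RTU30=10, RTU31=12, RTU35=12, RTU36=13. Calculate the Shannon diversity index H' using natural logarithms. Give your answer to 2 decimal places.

1.94

Total N = 11+8+12+10+12+12+13 = 78, so the proportions are 0.141, 0.1026, 0.1538, 0.1282, 0.1538, 0.1538, 0.1667 (working shown to 4 dp, full precision carried).
Each pᵢ ln pᵢ term: 0.141×(-1.9588)=-0.2762, 0.1026×(-2.2773)=-0.2336, 0.1538×(-1.8718)=-0.2880, 0.1282×(-2.0541)=-0.2633, 0.1538×(-1.8718)=-0.2880, 0.1538×(-1.8718)=-0.2880, 0.1667×(-1.7918)=-0.2986.
Sum = -1.9357, so H' = 1.94.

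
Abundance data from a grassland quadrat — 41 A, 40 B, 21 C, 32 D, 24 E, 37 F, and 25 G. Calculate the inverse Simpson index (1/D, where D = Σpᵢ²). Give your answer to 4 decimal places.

Total N = 41+40+21+32+24+37+25 = 220, so the proportions are 0.18636364, 0.18181818, 0.09545455, 0.14545455, 0.10909091, 0.16818182, 0.11363636 (working shown to 8 dp, full precision carried).
D = 0.18636364² + 0.18181818² + 0.09545455² + 0.14545455² + 0.10909091² + 0.16818182² + 0.11363636² = 0.03473140 + 0.03305785 + 0.00911157 + 0.02115702 + 0.01190083 + 0.02828512 + 0.01291322 = 0.15115702.
So 1/D = 6.615637, i.e. 6.6156 to 4 decimal places.

6.6156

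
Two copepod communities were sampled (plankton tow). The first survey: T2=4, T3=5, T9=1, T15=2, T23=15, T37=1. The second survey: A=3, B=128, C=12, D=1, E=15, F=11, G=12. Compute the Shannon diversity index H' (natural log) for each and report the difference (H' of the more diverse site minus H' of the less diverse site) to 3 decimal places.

The first survey: N=28, proportions 0.14286, 0.17857, 0.03571, 0.07143, 0.53571, 0.03571, giving H' = 1.34651 (working shown to 5 dp, full precision carried).
The second survey: N=182, proportions 0.01648, 0.7033, 0.06593, 0.00549, 0.08242, 0.06044, 0.06593, giving H' = 1.07768.
Difference = |1.34651 − 1.07768| = 0.26883, i.e. 0.269 to 3 decimal places.

0.269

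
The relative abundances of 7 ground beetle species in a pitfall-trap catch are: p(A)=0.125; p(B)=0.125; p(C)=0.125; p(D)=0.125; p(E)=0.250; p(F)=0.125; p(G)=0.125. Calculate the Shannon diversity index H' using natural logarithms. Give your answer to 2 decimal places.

Each pᵢ ln pᵢ term (working shown to 4 dp, full precision carried): 0.125×(-2.0794)=-0.2599, 0.125×(-2.0794)=-0.2599, 0.125×(-2.0794)=-0.2599, 0.125×(-2.0794)=-0.2599, 0.25×(-1.3863)=-0.3466, 0.125×(-2.0794)=-0.2599, 0.125×(-2.0794)=-0.2599.
Sum = -1.9062, so H' = 1.91.

1.91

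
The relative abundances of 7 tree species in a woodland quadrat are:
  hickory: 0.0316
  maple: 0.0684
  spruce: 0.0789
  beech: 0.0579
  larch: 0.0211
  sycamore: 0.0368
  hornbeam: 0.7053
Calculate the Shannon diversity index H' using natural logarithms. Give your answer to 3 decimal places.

1.107

Each pᵢ ln pᵢ term (working shown to 5 dp, full precision carried): 0.0316×(-3.45460)=-0.10917, 0.0684×(-2.68238)=-0.18347, 0.0789×(-2.53957)=-0.20037, 0.0579×(-2.84904)=-0.16496, 0.0211×(-3.85848)=-0.08141, 0.0368×(-3.30226)=-0.12152, 0.7053×(-0.34913)=-0.24624.
Sum = -1.10715, so H' = 1.107.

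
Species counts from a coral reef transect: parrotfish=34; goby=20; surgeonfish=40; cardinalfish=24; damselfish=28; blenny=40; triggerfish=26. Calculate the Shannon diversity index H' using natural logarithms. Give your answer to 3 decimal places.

Total N = 34+20+40+24+28+40+26 = 212, so the proportions are 0.16038, 0.09434, 0.18868, 0.11321, 0.13208, 0.18868, 0.12264 (working shown to 5 dp, full precision carried).
Each pᵢ ln pᵢ term: 0.16038×(-1.83023)=-0.29353, 0.09434×(-2.36085)=-0.22272, 0.18868×(-1.66771)=-0.31466, 0.11321×(-2.17853)=-0.24663, 0.13208×(-2.02438)=-0.26737, 0.18868×(-1.66771)=-0.31466, 0.12264×(-2.09849)=-0.25736.
Sum = -1.91693, so H' = 1.917.

1.917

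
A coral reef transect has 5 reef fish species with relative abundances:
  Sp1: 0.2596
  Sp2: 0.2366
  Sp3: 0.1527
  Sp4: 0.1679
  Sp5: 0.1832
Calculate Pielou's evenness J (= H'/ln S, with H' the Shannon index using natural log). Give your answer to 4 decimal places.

H' = −Σ pᵢ ln pᵢ = −((-0.350100) + (-0.341032) + (-0.286966) + (-0.299599) + (-0.310923)) = 1.588619 (working shown to 6 dp, full precision carried).
With S = 5 species, ln S = 1.609438, so J = 1.588619/1.609438 = 0.987064, i.e. 0.9871 to 4 decimal places.

0.9871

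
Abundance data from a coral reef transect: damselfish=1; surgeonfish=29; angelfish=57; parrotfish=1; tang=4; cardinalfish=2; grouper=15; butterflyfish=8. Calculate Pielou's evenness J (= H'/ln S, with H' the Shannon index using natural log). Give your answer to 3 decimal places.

Total N = 1+29+57+1+4+2+15+8 = 117, so the proportions are 0.00855, 0.24786, 0.48718, 0.00855, 0.03419, 0.01709, 0.12821, 0.06838 (working shown to 5 dp, full precision carried).
H' = −Σ pᵢ ln pᵢ = −((-0.04070) + (-0.34574) + (-0.35034) + (-0.04070) + (-0.11541) + (-0.06956) + (-0.26335) + (-0.18343)) = 1.40924.
With S = 8 species, ln S = 2.07944, so J = 1.40924/2.07944 = 0.67770, i.e. 0.678 to 3 decimal places.

0.678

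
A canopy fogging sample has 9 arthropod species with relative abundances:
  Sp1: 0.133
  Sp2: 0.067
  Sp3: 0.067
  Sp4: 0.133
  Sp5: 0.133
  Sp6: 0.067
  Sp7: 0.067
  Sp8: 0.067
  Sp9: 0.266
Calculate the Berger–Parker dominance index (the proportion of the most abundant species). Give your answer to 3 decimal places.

0.266

The largest proportion is 0.266, i.e. d = 0.266 to 3 decimal places.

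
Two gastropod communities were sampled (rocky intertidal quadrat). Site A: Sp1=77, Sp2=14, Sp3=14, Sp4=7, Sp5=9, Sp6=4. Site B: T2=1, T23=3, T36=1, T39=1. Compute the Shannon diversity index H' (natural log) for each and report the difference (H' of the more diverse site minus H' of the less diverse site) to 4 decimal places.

Site A: N=125, proportions 0.616, 0.112, 0.112, 0.056, 0.072, 0.032, giving H' = 1.249848 (working shown to 6 dp, full precision carried).
Site B: N=6, proportions 0.166667, 0.5, 0.166667, 0.166667, giving H' = 1.242453.
Difference = |1.249848 − 1.242453| = 0.007395, i.e. 0.0074 to 4 decimal places.

0.0074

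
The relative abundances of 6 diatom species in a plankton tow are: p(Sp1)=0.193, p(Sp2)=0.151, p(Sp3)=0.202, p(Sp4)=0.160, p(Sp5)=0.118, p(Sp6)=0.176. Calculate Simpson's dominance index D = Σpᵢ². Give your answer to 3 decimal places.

0.171

D = 0.193² + 0.151² + 0.202² + 0.16² + 0.118² + 0.176² = 0.03725 + 0.02280 + 0.04080 + 0.02560 + 0.01392 + 0.03098 = 0.17135 (working shown to 5 dp, full precision carried).
To 3 decimal places, D = 0.171.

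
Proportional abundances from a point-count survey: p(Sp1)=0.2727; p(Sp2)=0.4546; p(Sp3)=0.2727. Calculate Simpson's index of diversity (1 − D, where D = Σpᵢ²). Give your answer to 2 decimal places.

0.64

D = 0.2727² + 0.4546² + 0.2727² = 0.0744 + 0.2067 + 0.0744 = 0.3554 (working shown to 4 dp, full precision carried).
So 1 − D = 0.6446, i.e. 0.64 to 2 decimal places.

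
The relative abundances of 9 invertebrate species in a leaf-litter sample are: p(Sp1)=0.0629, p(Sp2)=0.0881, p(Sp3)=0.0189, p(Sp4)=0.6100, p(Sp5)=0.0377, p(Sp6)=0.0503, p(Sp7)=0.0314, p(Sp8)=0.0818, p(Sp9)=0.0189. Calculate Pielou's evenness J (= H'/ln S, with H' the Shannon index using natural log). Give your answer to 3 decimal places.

H' = −Σ pᵢ ln pᵢ = −((-0.17399) + (-0.21402) + (-0.07501) + (-0.30152) + (-0.12358) + (-0.15038) + (-0.10867) + (-0.20478) + (-0.07501)) = 1.42697 (working shown to 5 dp, full precision carried).
With S = 9 species, ln S = 2.19722, so J = 1.42697/2.19722 = 0.64944, i.e. 0.649 to 3 decimal places.

0.649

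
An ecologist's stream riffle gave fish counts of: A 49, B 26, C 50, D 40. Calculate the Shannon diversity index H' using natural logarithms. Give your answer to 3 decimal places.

1.357

Total N = 49+26+50+40 = 165, so the proportions are 0.29697, 0.15758, 0.30303, 0.24242 (working shown to 5 dp, full precision carried).
Each pᵢ ln pᵢ term: 0.29697×(-1.21413)=-0.36056, 0.15758×(-1.84785)=-0.29118, 0.30303×(-1.19392)=-0.36179, 0.24242×(-1.41707)=-0.34353.
Sum = -1.35706, so H' = 1.357.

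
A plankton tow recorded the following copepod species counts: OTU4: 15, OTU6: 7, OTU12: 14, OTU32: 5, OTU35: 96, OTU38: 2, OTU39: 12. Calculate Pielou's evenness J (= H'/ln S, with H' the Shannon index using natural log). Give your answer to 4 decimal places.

Total N = 15+7+14+5+96+2+12 = 151, so the proportions are 0.099338, 0.046358, 0.092715, 0.033113, 0.635762, 0.013245, 0.07947 (working shown to 6 dp, full precision carried).
H' = −Σ pᵢ ln pᵢ = −((-0.229394) + (-0.142381) + (-0.220497) + (-0.112842) + (-0.287957) + (-0.057273) + (-0.201248)) = 1.251593.
With S = 7 species, ln S = 1.945910, so J = 1.251593/1.945910 = 0.643192, i.e. 0.6432 to 4 decimal places.

0.6432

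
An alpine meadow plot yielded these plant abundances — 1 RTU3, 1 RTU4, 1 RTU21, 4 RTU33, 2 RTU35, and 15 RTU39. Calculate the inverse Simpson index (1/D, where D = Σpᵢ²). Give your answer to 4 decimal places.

2.3226

Total N = 1+1+1+4+2+15 = 24, so the proportions are 0.0416667, 0.0416667, 0.0416667, 0.1666667, 0.0833333, 0.625 (working shown to 7 dp, full precision carried).
D = 0.0416667² + 0.0416667² + 0.0416667² + 0.1666667² + 0.0833333² + 0.625² = 0.0017361 + 0.0017361 + 0.0017361 + 0.0277778 + 0.0069444 + 0.3906250 = 0.4305556.
So 1/D = 2.322581, i.e. 2.3226 to 4 decimal places.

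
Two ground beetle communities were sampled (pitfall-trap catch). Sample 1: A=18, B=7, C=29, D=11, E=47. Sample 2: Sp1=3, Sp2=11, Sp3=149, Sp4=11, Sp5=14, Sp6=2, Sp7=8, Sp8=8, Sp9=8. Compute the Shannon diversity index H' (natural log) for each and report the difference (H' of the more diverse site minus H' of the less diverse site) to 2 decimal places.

Sample 1: N=112, proportions 0.1607, 0.0625, 0.2589, 0.0982, 0.4196, giving H' = 1.4093 (working shown to 4 dp, full precision carried).
Sample 2: N=214, proportions 0.014, 0.0514, 0.6963, 0.0514, 0.0654, 0.0093, 0.0374, 0.0374, 0.0374, giving H' = 1.2077.
Difference = |1.4093 − 1.2077| = 0.2016, i.e. 0.20 to 2 decimal places.

0.20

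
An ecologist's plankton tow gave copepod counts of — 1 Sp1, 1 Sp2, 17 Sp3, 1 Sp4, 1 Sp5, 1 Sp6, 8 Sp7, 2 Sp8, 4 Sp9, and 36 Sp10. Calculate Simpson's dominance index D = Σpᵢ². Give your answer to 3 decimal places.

Total N = 1+1+17+1+1+1+8+2+4+36 = 72, so the proportions are 0.01389, 0.01389, 0.23611, 0.01389, 0.01389, 0.01389, 0.11111, 0.02778, 0.05556, 0.5 (working shown to 5 dp, full precision carried).
D = 0.01389² + 0.01389² + 0.23611² + 0.01389² + 0.01389² + 0.01389² + 0.11111² + 0.02778² + 0.05556² + 0.5² = 0.00019 + 0.00019 + 0.05575 + 0.00019 + 0.00019 + 0.00019 + 0.01235 + 0.00077 + 0.00309 + 0.25000 = 0.32292.
To 3 decimal places, D = 0.323.

0.323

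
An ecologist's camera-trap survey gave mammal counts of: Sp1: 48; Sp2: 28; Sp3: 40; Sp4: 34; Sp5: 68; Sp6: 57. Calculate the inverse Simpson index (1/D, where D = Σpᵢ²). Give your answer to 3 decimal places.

Total N = 48+28+40+34+68+57 = 275, so the proportions are 0.1745455, 0.1018182, 0.1454545, 0.1236364, 0.2472727, 0.2072727 (working shown to 7 dp, full precision carried).
D = 0.1745455² + 0.1018182² + 0.1454545² + 0.1236364² + 0.2472727² + 0.2072727² = 0.0304661 + 0.0103669 + 0.0211570 + 0.0152860 + 0.0611438 + 0.0429620 = 0.1813818.
So 1/D = 5.51323, i.e. 5.513 to 3 decimal places.

5.513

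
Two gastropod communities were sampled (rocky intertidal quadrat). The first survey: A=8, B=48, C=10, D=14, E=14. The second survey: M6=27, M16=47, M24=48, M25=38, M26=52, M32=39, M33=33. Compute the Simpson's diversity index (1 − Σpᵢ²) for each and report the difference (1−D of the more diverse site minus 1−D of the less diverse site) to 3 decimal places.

0.175

The first survey: N=94, proportions 0.08511, 0.51064, 0.10638, 0.14894, 0.14894, giving 1−D = 0.67632 (working shown to 5 dp, full precision carried).
The second survey: N=284, proportions 0.09507, 0.16549, 0.16901, 0.1338, 0.1831, 0.13732, 0.1162, giving 1−D = 0.85122.
Difference = |0.67632 − 0.85122| = 0.17490, i.e. 0.175 to 3 decimal places.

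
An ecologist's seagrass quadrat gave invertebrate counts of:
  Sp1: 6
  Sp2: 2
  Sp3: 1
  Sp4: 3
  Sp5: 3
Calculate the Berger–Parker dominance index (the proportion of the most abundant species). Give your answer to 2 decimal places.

Total N = 6+2+1+3+3 = 15, so the proportions are 0.4, 0.1333, 0.0667, 0.2, 0.2 (working shown to 4 dp, full precision carried).
The largest proportion is 0.4, i.e. d = 0.40 to 2 decimal places.

0.40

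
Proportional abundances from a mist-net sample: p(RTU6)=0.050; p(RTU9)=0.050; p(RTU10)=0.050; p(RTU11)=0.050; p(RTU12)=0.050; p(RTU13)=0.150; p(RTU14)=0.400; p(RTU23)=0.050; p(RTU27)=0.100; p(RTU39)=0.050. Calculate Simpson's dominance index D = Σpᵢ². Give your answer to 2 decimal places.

0.21

D = 0.05² + 0.05² + 0.05² + 0.05² + 0.05² + 0.15² + 0.4² + 0.05² + 0.1² + 0.05² = 0.0025 + 0.0025 + 0.0025 + 0.0025 + 0.0025 + 0.0225 + 0.1600 + 0.0025 + 0.0100 + 0.0025 = 0.2100 (working shown to 4 dp, full precision carried).
To 2 decimal places, D = 0.21.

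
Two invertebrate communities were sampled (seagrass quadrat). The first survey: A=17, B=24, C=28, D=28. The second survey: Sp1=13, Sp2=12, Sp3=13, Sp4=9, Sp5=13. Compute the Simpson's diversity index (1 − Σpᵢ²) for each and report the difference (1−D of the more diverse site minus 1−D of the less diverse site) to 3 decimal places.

The first survey: N=97, proportions 0.17526, 0.24742, 0.28866, 0.28866, giving 1−D = 0.74142 (working shown to 5 dp, full precision carried).
The second survey: N=60, proportions 0.21667, 0.2, 0.21667, 0.15, 0.21667, giving 1−D = 0.79667.
Difference = |0.74142 − 0.79667| = 0.05525, i.e. 0.055 to 3 decimal places.

0.055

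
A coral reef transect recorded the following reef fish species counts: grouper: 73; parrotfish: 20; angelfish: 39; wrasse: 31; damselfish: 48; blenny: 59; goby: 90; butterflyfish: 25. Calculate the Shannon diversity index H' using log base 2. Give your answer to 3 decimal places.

Total N = 73+20+39+31+48+59+90+25 = 385, so the proportions are 0.18961, 0.05195, 0.1013, 0.08052, 0.12468, 0.15325, 0.23377, 0.06494 (working shown to 5 dp, full precision carried).
Each pᵢ log₂ pᵢ term: 0.18961×(-2.39889)=-0.45485, 0.05195×(-4.26679)=-0.22165, 0.1013×(-3.30331)=-0.33462, 0.08052×(-3.63452)=-0.29265, 0.12468×(-3.00375)=-0.37449, 0.15325×(-2.70607)=-0.41470, 0.23377×(-2.09686)=-0.49018, 0.06494×(-3.94486)=-0.25616.
Sum = -2.83930, so H' = 2.839.

2.839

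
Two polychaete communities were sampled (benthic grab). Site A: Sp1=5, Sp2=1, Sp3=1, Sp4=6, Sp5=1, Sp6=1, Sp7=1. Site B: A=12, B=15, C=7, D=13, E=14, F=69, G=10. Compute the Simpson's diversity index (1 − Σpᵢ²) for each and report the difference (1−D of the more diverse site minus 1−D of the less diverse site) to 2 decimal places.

0.03

Site A: N=16, proportions 0.3125, 0.0625, 0.0625, 0.375, 0.0625, 0.0625, 0.0625, giving 1−D = 0.74219 (working shown to 5 dp, full precision carried).
Site B: N=140, proportions 0.08571, 0.10714, 0.05, 0.09286, 0.1, 0.49286, 0.07143, giving 1−D = 0.71204.
Difference = |0.74219 − 0.71204| = 0.03015, i.e. 0.03 to 2 decimal places.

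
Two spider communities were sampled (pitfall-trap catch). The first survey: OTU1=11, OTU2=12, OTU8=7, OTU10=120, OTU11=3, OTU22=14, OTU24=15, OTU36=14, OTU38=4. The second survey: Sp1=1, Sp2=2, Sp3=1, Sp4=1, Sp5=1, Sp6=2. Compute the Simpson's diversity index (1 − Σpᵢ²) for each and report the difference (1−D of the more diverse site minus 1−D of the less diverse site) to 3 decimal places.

The first survey: N=200, proportions 0.055, 0.06, 0.035, 0.6, 0.015, 0.07, 0.075, 0.07, 0.02, giving 1−D = 0.61610 (working shown to 5 dp, full precision carried).
The second survey: N=8, proportions 0.125, 0.25, 0.125, 0.125, 0.125, 0.25, giving 1−D = 0.81250.
Difference = |0.61610 − 0.81250| = 0.19640, i.e. 0.196 to 3 decimal places.

0.196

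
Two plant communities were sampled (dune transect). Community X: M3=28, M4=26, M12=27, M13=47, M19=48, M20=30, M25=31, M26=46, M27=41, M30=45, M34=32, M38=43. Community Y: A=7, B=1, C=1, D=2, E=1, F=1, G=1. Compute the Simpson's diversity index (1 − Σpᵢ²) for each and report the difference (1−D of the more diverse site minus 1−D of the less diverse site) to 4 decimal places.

0.2084

Community X: N=444, proportions 0.0630630631, 0.0585585586, 0.0608108108, 0.1058558559, 0.1081081081, 0.0675675676, 0.0698198198, 0.1036036036, 0.0923423423, 0.1013513514, 0.0720720721, 0.0968468468, giving 1−D = 0.9124563753 (working shown to 10 dp, full precision carried).
Community Y: N=14, proportions 0.5, 0.0714285714, 0.0714285714, 0.1428571429, 0.0714285714, 0.0714285714, 0.0714285714, giving 1−D = 0.7040816327.
Difference = |0.9124563753 − 0.7040816327| = 0.2083747426, i.e. 0.2084 to 4 decimal places.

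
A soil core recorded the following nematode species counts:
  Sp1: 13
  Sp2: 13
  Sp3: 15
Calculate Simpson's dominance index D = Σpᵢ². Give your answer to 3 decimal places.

Total N = 13+13+15 = 41, so the proportions are 0.31707, 0.31707, 0.36585 (working shown to 5 dp, full precision carried).
D = 0.31707² + 0.31707² + 0.36585² = 0.10054 + 0.10054 + 0.13385 = 0.33492.
To 3 decimal places, D = 0.335.

0.335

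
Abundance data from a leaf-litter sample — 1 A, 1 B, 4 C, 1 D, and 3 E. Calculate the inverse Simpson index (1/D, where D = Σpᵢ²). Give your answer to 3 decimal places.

3.571

Total N = 1+1+4+1+3 = 10, so the proportions are 0.1, 0.1, 0.4, 0.1, 0.3 (working shown to 7 dp, full precision carried).
D = 0.1² + 0.1² + 0.4² + 0.1² + 0.3² = 0.0100000 + 0.0100000 + 0.1600000 + 0.0100000 + 0.0900000 = 0.2800000.
So 1/D = 3.57143, i.e. 3.571 to 3 decimal places.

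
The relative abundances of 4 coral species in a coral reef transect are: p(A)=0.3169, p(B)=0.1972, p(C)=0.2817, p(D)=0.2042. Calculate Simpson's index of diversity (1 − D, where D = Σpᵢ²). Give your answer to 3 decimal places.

0.740

D = 0.3169² + 0.1972² + 0.2817² + 0.2042² = 0.10043 + 0.03889 + 0.07935 + 0.04170 = 0.26037 (working shown to 5 dp, full precision carried).
So 1 − D = 0.73963, i.e. 0.740 to 3 decimal places.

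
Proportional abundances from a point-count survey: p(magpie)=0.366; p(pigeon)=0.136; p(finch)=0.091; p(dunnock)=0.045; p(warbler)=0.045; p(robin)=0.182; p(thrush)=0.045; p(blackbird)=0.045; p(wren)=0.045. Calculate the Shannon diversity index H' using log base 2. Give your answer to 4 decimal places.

2.6908

Each pᵢ log₂ pᵢ term (working shown to 6 dp, full precision carried): 0.366×(-1.450084)=-0.530731, 0.136×(-2.878321)=-0.391452, 0.091×(-3.457990)=-0.314677, 0.045×(-4.473931)=-0.201327, 0.045×(-4.473931)=-0.201327, 0.182×(-2.457990)=-0.447354, 0.045×(-4.473931)=-0.201327, 0.045×(-4.473931)=-0.201327, 0.045×(-4.473931)=-0.201327.
Sum = -2.690848, so H' = 2.6908.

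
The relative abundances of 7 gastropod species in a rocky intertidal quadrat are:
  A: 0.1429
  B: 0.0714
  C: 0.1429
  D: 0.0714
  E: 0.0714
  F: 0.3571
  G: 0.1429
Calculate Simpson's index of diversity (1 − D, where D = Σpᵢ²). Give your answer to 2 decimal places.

0.80

D = 0.1429² + 0.0714² + 0.1429² + 0.0714² + 0.0714² + 0.3571² + 0.1429² = 0.0204 + 0.0051 + 0.0204 + 0.0051 + 0.0051 + 0.1275 + 0.0204 = 0.2041 (working shown to 4 dp, full precision carried).
So 1 − D = 0.7959, i.e. 0.80 to 2 decimal places.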